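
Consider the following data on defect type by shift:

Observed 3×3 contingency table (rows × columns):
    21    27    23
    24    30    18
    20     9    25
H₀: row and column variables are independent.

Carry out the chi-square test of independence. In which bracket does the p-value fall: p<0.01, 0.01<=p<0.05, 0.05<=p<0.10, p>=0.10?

Row totals [71, 72, 54], col totals [65, 66, 66], n=197
χ² = (21−23.43)²/23.43 + (27−23.79)²/23.79 + (23−23.79)²/23.79 + (24−23.76)²/23.76 + (30−24.12)²/24.12 + (18−24.12)²/24.12 + (20−17.82)²/17.82 + (9−18.09)²/18.09 + (25−18.09)²/18.09 = 11.1742
df = 4
p-value (upper-tail) = 0.02467
→ bracket: 0.01<=p<0.05

p-value bracket: 0.01<=p<0.05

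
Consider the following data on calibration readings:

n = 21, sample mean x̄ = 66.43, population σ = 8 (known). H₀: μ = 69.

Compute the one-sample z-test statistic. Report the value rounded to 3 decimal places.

test statistic = -1.472

SE = σ/√n = 8/√21 = 1.7457
z = (x̄−μ₀)/SE = (66.43−69)/1.7457 = -1.4722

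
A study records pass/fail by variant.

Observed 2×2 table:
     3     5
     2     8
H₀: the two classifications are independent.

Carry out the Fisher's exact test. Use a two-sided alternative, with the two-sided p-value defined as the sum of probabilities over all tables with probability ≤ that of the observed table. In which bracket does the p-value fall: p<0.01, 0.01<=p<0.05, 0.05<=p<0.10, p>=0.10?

Margins: r₁=8, r₂=10, c₁=5, c₂=13, n=18
p_obs = C(8,3)·C(10,2)/C(18,5); sum pmf over tables with pmf ≤ p_obs
p-value (two-sided) = 0.60784
→ bracket: p>=0.10

p-value bracket: p>=0.10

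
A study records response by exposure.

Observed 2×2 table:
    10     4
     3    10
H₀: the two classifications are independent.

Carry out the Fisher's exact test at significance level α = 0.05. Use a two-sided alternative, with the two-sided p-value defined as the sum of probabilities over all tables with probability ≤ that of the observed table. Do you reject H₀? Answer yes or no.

reject H₀: yes

Margins: r₁=14, r₂=13, c₁=13, c₂=14, n=27
p_obs = C(14,10)·C(13,3)/C(27,13); sum pmf over tables with pmf ≤ p_obs
p-value (two-sided) = 0.02130
At α=0.05: p < α → reject H₀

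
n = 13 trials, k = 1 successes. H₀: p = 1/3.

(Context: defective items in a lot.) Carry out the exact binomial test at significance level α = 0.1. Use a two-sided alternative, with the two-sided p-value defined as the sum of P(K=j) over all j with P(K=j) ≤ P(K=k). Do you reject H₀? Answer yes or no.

Exact binomial: n=13, k=1, p₀=1/3=0.3333
P(X=j) = C(n,j)·p₀^j·(1−p₀)^(n−j); p = Σ P(X=j) over j with P(X=j) ≤ P(X=1)
p-value (two-sided) = 0.07319
At α=0.1: p < α → reject H₀

reject H₀: yes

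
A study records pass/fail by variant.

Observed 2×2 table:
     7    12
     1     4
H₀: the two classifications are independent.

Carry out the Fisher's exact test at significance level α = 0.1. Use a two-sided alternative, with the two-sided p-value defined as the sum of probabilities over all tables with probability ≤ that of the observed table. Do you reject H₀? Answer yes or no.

Margins: r₁=19, r₂=5, c₁=8, c₂=16, n=24
p_obs = C(19,7)·C(5,1)/C(24,8); sum pmf over tables with pmf ≤ p_obs
p-value (two-sided) = 0.63109
At α=0.1: p ≥ α → fail to reject H₀

reject H₀: no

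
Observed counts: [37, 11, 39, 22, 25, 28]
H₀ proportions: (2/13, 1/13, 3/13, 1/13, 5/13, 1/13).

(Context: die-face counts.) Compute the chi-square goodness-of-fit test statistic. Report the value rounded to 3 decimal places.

n = 162; E_i = n·p_i = [24.92, 12.46, 37.38, 12.46, 62.31, 12.46]
χ² = (37−24.92)²/24.92 + (11−12.46)²/12.46 + (39−37.38)²/37.38 + (22−12.46)²/12.46 + (25−62.31)²/62.31 + (28−12.46)²/12.46 = 55.1080
df = 5

test statistic = 55.108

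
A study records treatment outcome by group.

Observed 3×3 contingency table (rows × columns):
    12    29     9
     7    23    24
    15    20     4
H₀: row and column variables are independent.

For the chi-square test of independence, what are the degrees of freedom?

degrees of freedom = 4

df = (r−1)(c−1) = (3−1)·(3−1) = 4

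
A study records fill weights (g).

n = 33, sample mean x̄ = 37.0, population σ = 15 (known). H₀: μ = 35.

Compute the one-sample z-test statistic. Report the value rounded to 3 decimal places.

test statistic = 0.766

SE = σ/√n = 15/√33 = 2.6112
z = (x̄−μ₀)/SE = (37.0−35)/2.6112 = 0.7659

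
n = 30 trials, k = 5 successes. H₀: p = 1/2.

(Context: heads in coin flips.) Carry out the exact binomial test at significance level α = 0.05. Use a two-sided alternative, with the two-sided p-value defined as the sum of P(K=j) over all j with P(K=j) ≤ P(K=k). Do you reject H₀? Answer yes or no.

Exact binomial: n=30, k=5, p₀=1/2=0.5000
P(X=j) = C(n,j)·p₀^j·(1−p₀)^(n−j); p = Σ P(X=j) over j with P(X=j) ≤ P(X=5)
p-value (two-sided) = 0.00032
At α=0.05: p < α → reject H₀

reject H₀: yes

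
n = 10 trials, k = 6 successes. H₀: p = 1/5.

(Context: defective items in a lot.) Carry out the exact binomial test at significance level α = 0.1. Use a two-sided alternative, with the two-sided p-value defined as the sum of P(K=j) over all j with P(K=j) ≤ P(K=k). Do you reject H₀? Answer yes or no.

reject H₀: yes

Exact binomial: n=10, k=6, p₀=1/5=0.2000
P(X=j) = C(n,j)·p₀^j·(1−p₀)^(n−j); p = Σ P(X=j) over j with P(X=j) ≤ P(X=6)
p-value (two-sided) = 0.00637
At α=0.1: p < α → reject H₀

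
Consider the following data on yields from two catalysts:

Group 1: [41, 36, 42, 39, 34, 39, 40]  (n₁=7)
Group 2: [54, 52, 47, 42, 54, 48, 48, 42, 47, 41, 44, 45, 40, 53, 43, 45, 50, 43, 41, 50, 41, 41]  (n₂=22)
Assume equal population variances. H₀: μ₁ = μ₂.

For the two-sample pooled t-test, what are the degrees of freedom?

df = n₁ + n₂ − 2 = 7 + 22 − 2 = 27

degrees of freedom = 27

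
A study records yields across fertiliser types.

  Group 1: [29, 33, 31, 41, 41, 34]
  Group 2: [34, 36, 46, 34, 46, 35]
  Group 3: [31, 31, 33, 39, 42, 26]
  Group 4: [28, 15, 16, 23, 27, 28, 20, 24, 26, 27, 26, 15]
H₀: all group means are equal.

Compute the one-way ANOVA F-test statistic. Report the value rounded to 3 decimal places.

Group means [34.83, 38.50, 33.67, 22.92], grand mean 30.567
SSB = Σnᵢ(x̄ᵢ−x̄)² = 1246.783; SSW = ΣΣ(x−x̄ᵢ)² = 758.583
MSB = 1246.783/3 = 415.5944; MSW = 758.583/26 = 29.1763
F = MSB/MSW = 14.2443
df = (3, 26)

test statistic = 14.244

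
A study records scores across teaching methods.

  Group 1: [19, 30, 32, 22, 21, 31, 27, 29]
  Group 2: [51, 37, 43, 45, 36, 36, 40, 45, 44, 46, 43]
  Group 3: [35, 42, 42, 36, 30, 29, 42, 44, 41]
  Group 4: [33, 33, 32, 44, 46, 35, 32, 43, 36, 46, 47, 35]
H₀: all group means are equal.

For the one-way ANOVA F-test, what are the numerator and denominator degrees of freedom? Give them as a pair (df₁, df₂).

degrees of freedom = [3, 36]

k = 4 groups, N = 40 total
df = (k−1, N−k) = (4−1, 40−4) = (3, 36)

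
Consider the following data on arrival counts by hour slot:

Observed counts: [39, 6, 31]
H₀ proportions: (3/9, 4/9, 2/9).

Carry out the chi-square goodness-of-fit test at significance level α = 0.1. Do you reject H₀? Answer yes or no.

reject H₀: yes

n = 76; E_i = n·p_i = [25.33, 33.78, 16.89]
χ² = (39−25.33)²/25.33 + (6−33.78)²/33.78 + (31−16.89)²/16.89 = 42.0066
df = 2
p-value (upper-tail) = 0.00000
At α=0.1: p < α → reject H₀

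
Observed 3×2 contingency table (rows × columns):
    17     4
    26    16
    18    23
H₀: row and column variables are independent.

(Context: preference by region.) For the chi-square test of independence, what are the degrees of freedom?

df = (r−1)(c−1) = (3−1)·(2−1) = 2

degrees of freedom = 2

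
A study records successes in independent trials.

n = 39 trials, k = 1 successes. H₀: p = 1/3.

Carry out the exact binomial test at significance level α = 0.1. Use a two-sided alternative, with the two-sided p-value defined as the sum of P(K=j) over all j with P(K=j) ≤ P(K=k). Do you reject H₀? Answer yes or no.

reject H₀: yes

Exact binomial: n=39, k=1, p₀=1/3=0.3333
P(X=j) = C(n,j)·p₀^j·(1−p₀)^(n−j); p = Σ P(X=j) over j with P(X=j) ≤ P(X=1)
p-value (two-sided) = 0.00000
At α=0.1: p < α → reject H₀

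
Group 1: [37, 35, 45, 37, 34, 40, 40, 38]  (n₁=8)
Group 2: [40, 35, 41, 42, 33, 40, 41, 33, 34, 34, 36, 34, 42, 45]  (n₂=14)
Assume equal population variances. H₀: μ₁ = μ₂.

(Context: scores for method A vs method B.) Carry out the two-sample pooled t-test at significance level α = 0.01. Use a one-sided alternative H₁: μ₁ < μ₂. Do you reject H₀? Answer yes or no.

reject H₀: no

x̄₁=38.250, s₁=3.454, n₁=8
x̄₂=37.857, s₂=4.092, n₂=14
s_p² = [7·3.454² + 13·4.092²]/20 = 15.0607
SE = √(s_p²·(1/8+1/14)) = 1.7200
t = (38.250−37.857)/1.7200 = 0.2284
df = 20
p-value (one-sided, H₁ less) = 0.58918
At α=0.01: p ≥ α → fail to reject H₀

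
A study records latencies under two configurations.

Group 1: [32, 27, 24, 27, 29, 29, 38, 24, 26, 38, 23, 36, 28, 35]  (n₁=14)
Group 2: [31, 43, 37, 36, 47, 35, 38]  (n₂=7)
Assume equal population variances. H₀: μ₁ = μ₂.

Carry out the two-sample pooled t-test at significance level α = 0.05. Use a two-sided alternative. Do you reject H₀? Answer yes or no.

x̄₁=29.714, s₁=5.210, n₁=14
x̄₂=38.143, s₂=5.305, n₂=7
s_p² = [13·5.210² + 6·5.305²]/19 = 27.4586
SE = √(s_p²·(1/14+1/7)) = 2.4257
t = (29.714−38.143)/2.4257 = -3.4747
df = 19
p-value (two-sided) = 0.00254
At α=0.05: p < α → reject H₀

reject H₀: yes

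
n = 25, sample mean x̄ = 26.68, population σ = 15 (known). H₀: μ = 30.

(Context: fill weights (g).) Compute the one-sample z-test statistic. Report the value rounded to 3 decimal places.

test statistic = -1.107

SE = σ/√n = 15/√25 = 3.0000
z = (x̄−μ₀)/SE = (26.68−30)/3.0000 = -1.1067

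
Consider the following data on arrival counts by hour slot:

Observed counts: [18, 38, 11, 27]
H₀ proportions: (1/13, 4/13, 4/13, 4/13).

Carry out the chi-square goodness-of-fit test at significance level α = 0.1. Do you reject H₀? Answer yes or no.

n = 94; E_i = n·p_i = [7.23, 28.92, 28.92, 28.92]
χ² = (18−7.23)²/7.23 + (38−28.92)²/28.92 + (11−28.92)²/28.92 + (27−28.92)²/28.92 = 30.1223
df = 3
p-value (upper-tail) = 0.00000
At α=0.1: p < α → reject H₀

reject H₀: yes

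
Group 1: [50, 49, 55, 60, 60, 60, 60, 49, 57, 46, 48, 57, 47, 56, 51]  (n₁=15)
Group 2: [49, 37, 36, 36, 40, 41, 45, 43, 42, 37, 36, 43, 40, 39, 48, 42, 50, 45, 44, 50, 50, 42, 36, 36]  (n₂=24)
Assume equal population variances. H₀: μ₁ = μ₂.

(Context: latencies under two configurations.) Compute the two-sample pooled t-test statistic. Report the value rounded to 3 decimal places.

test statistic = 7.064

x̄₁=53.667, s₁=5.273, n₁=15
x̄₂=41.958, s₂=4.885, n₂=24
s_p² = [14·5.273² + 23·4.885²]/37 = 25.3592
SE = √(s_p²·(1/15+1/24)) = 1.6575
t = (53.667−41.958)/1.6575 = 7.0639
df = 37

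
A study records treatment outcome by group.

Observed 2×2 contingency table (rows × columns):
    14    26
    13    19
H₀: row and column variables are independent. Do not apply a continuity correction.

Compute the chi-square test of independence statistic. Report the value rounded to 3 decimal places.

test statistic = 0.240

Row totals [40, 32], col totals [27, 45], n=72
χ² = (14−15.00)²/15.00 + (26−25.00)²/25.00 + (13−12.00)²/12.00 + (19−20.00)²/20.00 = 0.2400
df = 1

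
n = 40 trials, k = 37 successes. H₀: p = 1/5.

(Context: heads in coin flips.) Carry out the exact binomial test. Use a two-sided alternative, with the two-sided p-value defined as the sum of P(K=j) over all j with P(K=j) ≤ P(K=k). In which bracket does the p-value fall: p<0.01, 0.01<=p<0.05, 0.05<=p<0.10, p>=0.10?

p-value bracket: p<0.01

Exact binomial: n=40, k=37, p₀=1/5=0.2000
P(X=j) = C(n,j)·p₀^j·(1−p₀)^(n−j); p = Σ P(X=j) over j with P(X=j) ≤ P(X=37)
p-value (two-sided) = 0.00000
→ bracket: p<0.01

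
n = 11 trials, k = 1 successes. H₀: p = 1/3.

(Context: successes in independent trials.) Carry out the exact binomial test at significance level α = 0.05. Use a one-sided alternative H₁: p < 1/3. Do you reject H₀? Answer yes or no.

reject H₀: no

Exact binomial: n=11, k=1, p₀=1/3=0.3333
P(X≤1) from Σ C(n,i)·p₀^i·(1−p₀)^(n−i)
p-value (one-sided, H₁ less) = 0.07515
At α=0.05: p ≥ α → fail to reject H₀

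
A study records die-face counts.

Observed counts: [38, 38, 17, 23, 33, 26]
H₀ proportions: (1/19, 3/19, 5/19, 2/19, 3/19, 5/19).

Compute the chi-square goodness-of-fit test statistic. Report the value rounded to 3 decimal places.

n = 175; E_i = n·p_i = [9.21, 27.63, 46.05, 18.42, 27.63, 46.05]
χ² = (38−9.21)²/9.21 + (38−27.63)²/27.63 + (17−46.05)²/46.05 + (23−18.42)²/18.42 + (33−27.63)²/27.63 + (26−46.05)²/46.05 = 123.1190
df = 5

test statistic = 123.119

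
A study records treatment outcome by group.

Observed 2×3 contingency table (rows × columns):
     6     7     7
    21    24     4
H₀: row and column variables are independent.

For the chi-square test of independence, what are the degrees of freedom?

df = (r−1)(c−1) = (2−1)·(3−1) = 2

degrees of freedom = 2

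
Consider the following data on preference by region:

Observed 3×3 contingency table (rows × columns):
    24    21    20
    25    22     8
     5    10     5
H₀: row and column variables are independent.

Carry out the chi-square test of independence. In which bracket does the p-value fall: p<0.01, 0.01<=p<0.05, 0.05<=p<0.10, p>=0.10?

p-value bracket: p>=0.10

Row totals [65, 55, 20], col totals [54, 53, 33], n=140
χ² = (24−25.07)²/25.07 + (21−24.61)²/24.61 + (20−15.32)²/15.32 + (25−21.21)²/21.21 + (22−20.82)²/20.82 + (8−12.96)²/12.96 + (5−7.71)²/7.71 + (10−7.57)²/7.57 + (5−4.71)²/4.71 = 6.3977
df = 4
p-value (upper-tail) = 0.17135
→ bracket: p>=0.10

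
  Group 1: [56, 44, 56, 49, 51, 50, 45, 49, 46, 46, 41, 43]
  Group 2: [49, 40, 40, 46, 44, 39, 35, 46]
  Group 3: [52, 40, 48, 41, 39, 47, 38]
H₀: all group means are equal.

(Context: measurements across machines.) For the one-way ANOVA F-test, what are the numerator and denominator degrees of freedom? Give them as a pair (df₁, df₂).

degrees of freedom = [2, 24]

k = 3 groups, N = 27 total
df = (k−1, N−k) = (3−1, 27−3) = (2, 24)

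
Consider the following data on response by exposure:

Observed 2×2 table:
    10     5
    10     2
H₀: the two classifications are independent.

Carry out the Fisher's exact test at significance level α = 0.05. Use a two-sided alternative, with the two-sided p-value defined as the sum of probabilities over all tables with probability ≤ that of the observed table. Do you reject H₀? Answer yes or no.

reject H₀: no

Margins: r₁=15, r₂=12, c₁=20, c₂=7, n=27
p_obs = C(15,10)·C(12,10)/C(27,20); sum pmf over tables with pmf ≤ p_obs
p-value (two-sided) = 0.40821
At α=0.05: p ≥ α → fail to reject H₀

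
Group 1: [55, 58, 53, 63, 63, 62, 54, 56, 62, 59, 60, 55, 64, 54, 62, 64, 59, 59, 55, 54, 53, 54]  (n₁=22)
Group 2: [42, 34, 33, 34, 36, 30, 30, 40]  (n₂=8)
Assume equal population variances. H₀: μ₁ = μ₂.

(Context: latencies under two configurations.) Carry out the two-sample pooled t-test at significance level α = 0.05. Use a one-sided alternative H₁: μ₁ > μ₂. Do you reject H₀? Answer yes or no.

x̄₁=58.091, s₁=3.915, n₁=22
x̄₂=34.875, s₂=4.324, n₂=8
s_p² = [21·3.915² + 7·4.324²]/28 = 16.1676
SE = √(s_p²·(1/22+1/8)) = 1.6601
t = (58.091−34.875)/1.6601 = 13.9849
df = 28
p-value (one-sided, H₁ greater) = 0.00000
At α=0.05: p < α → reject H₀

reject H₀: yes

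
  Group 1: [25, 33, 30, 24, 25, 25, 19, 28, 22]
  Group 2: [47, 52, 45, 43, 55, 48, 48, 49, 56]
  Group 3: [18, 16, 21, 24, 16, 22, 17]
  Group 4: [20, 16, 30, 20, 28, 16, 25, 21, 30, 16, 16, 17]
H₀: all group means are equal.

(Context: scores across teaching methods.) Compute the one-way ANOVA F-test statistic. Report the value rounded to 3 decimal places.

Group means [25.67, 49.22, 19.14, 21.25], grand mean 28.730
SSB = Σnᵢ(x̄ᵢ−x̄)² = 5178.635; SSW = ΣΣ(x−x̄ᵢ)² = 696.663
MSB = 5178.635/3 = 1726.2115; MSW = 696.663/33 = 21.1110
F = MSB/MSW = 81.7684
df = (3, 33)

test statistic = 81.768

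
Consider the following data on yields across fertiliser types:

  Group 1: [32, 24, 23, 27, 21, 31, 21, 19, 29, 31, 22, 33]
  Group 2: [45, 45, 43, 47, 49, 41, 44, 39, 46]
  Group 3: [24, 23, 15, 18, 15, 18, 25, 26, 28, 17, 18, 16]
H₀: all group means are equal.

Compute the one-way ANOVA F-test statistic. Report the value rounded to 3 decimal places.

Group means [26.08, 44.33, 20.25], grand mean 28.939
SSB = Σnᵢ(x̄ᵢ−x̄)² = 3136.712; SSW = ΣΣ(x−x̄ᵢ)² = 583.167
MSB = 3136.712/2 = 1568.3561; MSW = 583.167/30 = 19.4389
F = MSB/MSW = 80.6814
df = (2, 30)

test statistic = 80.681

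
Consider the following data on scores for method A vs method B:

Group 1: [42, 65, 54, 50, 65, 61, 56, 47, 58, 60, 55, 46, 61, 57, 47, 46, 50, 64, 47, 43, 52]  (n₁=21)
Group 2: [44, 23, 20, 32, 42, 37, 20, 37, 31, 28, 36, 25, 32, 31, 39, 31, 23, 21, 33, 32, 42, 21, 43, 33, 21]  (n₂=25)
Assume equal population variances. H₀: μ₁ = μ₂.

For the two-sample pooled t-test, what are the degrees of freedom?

df = n₁ + n₂ − 2 = 21 + 25 − 2 = 44

degrees of freedom = 44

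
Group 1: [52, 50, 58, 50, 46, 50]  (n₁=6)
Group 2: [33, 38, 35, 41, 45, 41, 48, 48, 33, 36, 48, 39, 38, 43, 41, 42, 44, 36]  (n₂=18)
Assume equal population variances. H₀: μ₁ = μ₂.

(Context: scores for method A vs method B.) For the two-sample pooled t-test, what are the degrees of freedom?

degrees of freedom = 22

df = n₁ + n₂ − 2 = 6 + 18 − 2 = 22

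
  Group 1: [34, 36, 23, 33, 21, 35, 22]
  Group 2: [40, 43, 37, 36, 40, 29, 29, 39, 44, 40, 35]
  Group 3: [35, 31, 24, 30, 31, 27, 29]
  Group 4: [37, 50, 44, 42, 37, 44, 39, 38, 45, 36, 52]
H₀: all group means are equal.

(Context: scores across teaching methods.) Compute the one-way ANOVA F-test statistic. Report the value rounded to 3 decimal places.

Group means [29.14, 37.45, 29.57, 42.18], grand mean 35.750
SSB = Σnᵢ(x̄ᵢ−x̄)² = 1059.815; SSW = ΣΣ(x−x̄ᵢ)² = 884.935
MSB = 1059.815/3 = 353.2716; MSW = 884.935/32 = 27.6542
F = MSB/MSW = 12.7746
df = (3, 32)

test statistic = 12.775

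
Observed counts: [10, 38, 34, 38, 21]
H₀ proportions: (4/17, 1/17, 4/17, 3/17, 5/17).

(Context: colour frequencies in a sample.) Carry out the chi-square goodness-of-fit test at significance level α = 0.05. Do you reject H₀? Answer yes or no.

reject H₀: yes

n = 141; E_i = n·p_i = [33.18, 8.29, 33.18, 24.88, 41.47]
χ² = (10−33.18)²/33.18 + (38−8.29)²/8.29 + (34−33.18)²/33.18 + (38−24.88)²/24.88 + (21−41.47)²/41.47 = 139.6246
df = 4
p-value (upper-tail) = 0.00000
At α=0.05: p < α → reject H₀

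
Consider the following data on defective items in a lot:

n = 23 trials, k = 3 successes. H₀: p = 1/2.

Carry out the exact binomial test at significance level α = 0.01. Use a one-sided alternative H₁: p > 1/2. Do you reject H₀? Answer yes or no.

reject H₀: no

Exact binomial: n=23, k=3, p₀=1/2=0.5000
P(X≥3) from Σ C(n,i)·p₀^i·(1−p₀)^(n−i)
p-value (one-sided, H₁ greater) = 0.99997
At α=0.01: p ≥ α → fail to reject H₀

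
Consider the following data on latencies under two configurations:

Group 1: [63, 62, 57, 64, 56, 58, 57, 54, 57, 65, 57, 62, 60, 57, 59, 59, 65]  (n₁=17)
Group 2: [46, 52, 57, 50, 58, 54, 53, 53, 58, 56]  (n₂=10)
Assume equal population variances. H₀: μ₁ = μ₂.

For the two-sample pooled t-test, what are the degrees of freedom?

df = n₁ + n₂ − 2 = 17 + 10 − 2 = 25

degrees of freedom = 25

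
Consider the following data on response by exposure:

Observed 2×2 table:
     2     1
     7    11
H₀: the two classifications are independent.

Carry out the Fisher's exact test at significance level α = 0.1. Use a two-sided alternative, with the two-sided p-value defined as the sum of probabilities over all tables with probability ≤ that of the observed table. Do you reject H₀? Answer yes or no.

Margins: r₁=3, r₂=18, c₁=9, c₂=12, n=21
p_obs = C(3,2)·C(18,7)/C(21,9); sum pmf over tables with pmf ≤ p_obs
p-value (two-sided) = 0.55338
At α=0.1: p ≥ α → fail to reject H₀

reject H₀: no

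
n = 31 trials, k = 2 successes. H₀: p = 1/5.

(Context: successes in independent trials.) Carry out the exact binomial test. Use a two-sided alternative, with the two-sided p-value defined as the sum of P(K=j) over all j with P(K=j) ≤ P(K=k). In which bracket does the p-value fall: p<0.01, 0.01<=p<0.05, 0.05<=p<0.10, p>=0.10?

p-value bracket: 0.05<=p<0.10

Exact binomial: n=31, k=2, p₀=1/5=0.2000
P(X=j) = C(n,j)·p₀^j·(1−p₀)^(n−j); p = Σ P(X=j) over j with P(X=j) ≤ P(X=2)
p-value (two-sided) = 0.07016
→ bracket: 0.05<=p<0.10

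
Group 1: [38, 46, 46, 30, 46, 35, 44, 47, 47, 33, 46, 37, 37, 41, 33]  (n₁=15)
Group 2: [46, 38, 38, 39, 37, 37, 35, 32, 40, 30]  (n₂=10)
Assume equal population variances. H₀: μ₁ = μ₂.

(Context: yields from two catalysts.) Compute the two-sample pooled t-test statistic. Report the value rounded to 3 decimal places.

x̄₁=40.400, s₁=5.986, n₁=15
x̄₂=37.200, s₂=4.392, n₂=10
s_p² = [14·5.986² + 9·4.392²]/23 = 29.3565
SE = √(s_p²·(1/15+1/10)) = 2.2120
t = (40.400−37.200)/2.2120 = 1.4467
df = 23

test statistic = 1.447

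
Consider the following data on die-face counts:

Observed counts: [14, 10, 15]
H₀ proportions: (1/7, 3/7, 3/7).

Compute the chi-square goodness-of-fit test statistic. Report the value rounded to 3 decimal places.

test statistic = 15.624

n = 39; E_i = n·p_i = [5.57, 16.71, 16.71]
χ² = (14−5.57)²/5.57 + (10−16.71)²/16.71 + (15−16.71)²/16.71 = 15.6239
df = 2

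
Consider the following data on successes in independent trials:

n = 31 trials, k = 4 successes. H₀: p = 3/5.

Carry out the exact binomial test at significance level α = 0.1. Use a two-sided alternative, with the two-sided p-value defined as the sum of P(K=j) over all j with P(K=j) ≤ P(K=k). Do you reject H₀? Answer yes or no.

reject H₀: yes

Exact binomial: n=31, k=4, p₀=3/5=0.6000
P(X=j) = C(n,j)·p₀^j·(1−p₀)^(n−j); p = Σ P(X=j) over j with P(X=j) ≤ P(X=4)
p-value (two-sided) = 0.00000
At α=0.1: p < α → reject H₀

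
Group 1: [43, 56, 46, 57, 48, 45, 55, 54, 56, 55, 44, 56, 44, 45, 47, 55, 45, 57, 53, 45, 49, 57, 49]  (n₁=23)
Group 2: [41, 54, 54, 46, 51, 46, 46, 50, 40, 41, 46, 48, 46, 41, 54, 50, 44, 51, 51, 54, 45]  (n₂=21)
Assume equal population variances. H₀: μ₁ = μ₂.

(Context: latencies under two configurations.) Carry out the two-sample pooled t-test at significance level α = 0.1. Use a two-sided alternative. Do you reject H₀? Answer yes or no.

reject H₀: yes

x̄₁=50.478, s₁=5.230, n₁=23
x̄₂=47.571, s₂=4.643, n₂=21
s_p² = [22·5.230² + 20·4.643²]/42 = 24.5924
SE = √(s_p²·(1/23+1/21)) = 1.4968
t = (50.478−47.571)/1.4968 = 1.9421
df = 42
p-value (two-sided) = 0.05885
At α=0.1: p < α → reject H₀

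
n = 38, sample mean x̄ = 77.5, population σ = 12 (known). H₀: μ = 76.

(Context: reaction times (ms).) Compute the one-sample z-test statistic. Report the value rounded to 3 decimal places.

test statistic = 0.771

SE = σ/√n = 12/√38 = 1.9467
z = (x̄−μ₀)/SE = (77.5−76)/1.9467 = 0.7706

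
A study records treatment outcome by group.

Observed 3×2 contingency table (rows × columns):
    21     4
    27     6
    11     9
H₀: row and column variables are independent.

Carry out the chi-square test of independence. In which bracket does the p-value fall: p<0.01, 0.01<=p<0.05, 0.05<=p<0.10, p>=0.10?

p-value bracket: 0.01<=p<0.05

Row totals [25, 33, 20], col totals [59, 19], n=78
χ² = (21−18.91)²/18.91 + (4−6.09)²/6.09 + (27−24.96)²/24.96 + (6−8.04)²/8.04 + (11−15.13)²/15.13 + (9−4.87)²/4.87 = 6.2561
df = 2
p-value (upper-tail) = 0.04380
→ bracket: 0.01<=p<0.05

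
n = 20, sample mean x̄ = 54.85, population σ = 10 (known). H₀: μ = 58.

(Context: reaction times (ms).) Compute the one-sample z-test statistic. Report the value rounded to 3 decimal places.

SE = σ/√n = 10/√20 = 2.2361
z = (x̄−μ₀)/SE = (54.85−58)/2.2361 = -1.4087

test statistic = -1.409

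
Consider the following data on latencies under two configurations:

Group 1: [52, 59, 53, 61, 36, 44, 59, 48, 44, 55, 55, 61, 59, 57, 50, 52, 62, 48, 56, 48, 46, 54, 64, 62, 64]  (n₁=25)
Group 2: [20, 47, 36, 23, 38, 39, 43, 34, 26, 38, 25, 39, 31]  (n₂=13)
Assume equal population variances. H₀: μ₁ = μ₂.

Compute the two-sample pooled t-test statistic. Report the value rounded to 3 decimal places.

x̄₁=53.960, s₁=7.179, n₁=25
x̄₂=33.769, s₂=8.197, n₂=13
s_p² = [24·7.179² + 12·8.197²]/36 = 56.7574
SE = √(s_p²·(1/25+1/13)) = 2.5761
t = (53.960−33.769)/2.5761 = 7.8377
df = 36

test statistic = 7.838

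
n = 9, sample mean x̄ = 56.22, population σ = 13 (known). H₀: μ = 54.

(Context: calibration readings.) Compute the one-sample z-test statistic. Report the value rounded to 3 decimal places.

SE = σ/√n = 13/√9 = 4.3333
z = (x̄−μ₀)/SE = (56.22−54)/4.3333 = 0.5123

test statistic = 0.512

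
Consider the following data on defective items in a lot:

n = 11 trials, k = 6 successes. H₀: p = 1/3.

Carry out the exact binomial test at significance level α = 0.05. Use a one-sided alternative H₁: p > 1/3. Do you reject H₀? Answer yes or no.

reject H₀: no

Exact binomial: n=11, k=6, p₀=1/3=0.3333
P(X≥6) from Σ C(n,i)·p₀^i·(1−p₀)^(n−i)
p-value (one-sided, H₁ greater) = 0.12209
At α=0.05: p ≥ α → fail to reject H₀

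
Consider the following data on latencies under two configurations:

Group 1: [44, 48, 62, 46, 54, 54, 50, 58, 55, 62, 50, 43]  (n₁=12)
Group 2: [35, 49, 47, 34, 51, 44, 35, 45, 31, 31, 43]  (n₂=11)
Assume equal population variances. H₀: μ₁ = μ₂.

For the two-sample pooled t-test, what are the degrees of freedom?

degrees of freedom = 21

df = n₁ + n₂ − 2 = 12 + 11 − 2 = 21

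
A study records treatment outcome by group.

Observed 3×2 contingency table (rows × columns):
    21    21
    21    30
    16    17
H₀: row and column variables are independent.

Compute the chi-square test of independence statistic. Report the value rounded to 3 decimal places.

Row totals [42, 51, 33], col totals [58, 68], n=126
χ² = (21−19.33)²/19.33 + (21−22.67)²/22.67 + (21−23.48)²/23.48 + (30−27.52)²/27.52 + (16−15.19)²/15.19 + (17−17.81)²/17.81 = 0.8301
df = 2

test statistic = 0.830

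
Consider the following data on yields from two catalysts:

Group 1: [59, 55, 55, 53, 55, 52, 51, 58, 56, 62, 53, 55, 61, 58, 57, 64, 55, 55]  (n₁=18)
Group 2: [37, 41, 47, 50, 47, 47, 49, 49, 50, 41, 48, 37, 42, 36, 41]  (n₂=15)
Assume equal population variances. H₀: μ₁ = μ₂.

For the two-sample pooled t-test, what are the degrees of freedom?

degrees of freedom = 31

df = n₁ + n₂ − 2 = 18 + 15 − 2 = 31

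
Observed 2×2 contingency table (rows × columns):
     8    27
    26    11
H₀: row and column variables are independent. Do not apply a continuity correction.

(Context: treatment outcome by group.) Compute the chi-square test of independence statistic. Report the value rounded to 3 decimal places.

test statistic = 16.223

Row totals [35, 37], col totals [34, 38], n=72
χ² = (8−16.53)²/16.53 + (27−18.47)²/18.47 + (26−17.47)²/17.47 + (11−19.53)²/19.53 = 16.2232
df = 1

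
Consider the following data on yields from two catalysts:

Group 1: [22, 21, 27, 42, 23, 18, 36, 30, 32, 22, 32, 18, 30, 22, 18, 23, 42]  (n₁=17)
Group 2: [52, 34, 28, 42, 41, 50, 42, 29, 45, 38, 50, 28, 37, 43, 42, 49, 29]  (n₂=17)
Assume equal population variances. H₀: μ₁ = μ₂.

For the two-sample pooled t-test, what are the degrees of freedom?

df = n₁ + n₂ − 2 = 17 + 17 − 2 = 32

degrees of freedom = 32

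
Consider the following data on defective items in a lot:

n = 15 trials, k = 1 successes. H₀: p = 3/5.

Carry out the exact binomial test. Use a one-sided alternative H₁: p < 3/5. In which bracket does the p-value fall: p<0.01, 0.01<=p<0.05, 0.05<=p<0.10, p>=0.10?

Exact binomial: n=15, k=1, p₀=3/5=0.6000
P(X≤1) from Σ C(n,i)·p₀^i·(1−p₀)^(n−i)
p-value (one-sided, H₁ less) = 0.00003
→ bracket: p<0.01

p-value bracket: p<0.01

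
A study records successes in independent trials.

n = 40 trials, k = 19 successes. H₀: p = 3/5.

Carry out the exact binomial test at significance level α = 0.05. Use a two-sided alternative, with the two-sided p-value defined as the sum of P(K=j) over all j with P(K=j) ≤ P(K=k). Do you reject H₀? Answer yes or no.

Exact binomial: n=40, k=19, p₀=3/5=0.6000
P(X=j) = C(n,j)·p₀^j·(1−p₀)^(n−j); p = Σ P(X=j) over j with P(X=j) ≤ P(X=19)
p-value (two-sided) = 0.10957
At α=0.05: p ≥ α → fail to reject H₀

reject H₀: no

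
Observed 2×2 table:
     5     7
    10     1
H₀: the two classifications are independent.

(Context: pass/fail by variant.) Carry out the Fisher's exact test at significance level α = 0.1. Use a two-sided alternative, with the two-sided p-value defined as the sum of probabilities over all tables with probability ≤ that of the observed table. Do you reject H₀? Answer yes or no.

reject H₀: yes

Margins: r₁=12, r₂=11, c₁=15, c₂=8, n=23
p_obs = C(12,5)·C(11,10)/C(23,15); sum pmf over tables with pmf ≤ p_obs
p-value (two-sided) = 0.02719
At α=0.1: p < α → reject H₀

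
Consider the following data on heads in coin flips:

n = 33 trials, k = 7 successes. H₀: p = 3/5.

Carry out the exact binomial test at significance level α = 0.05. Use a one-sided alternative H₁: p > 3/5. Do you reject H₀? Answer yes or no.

reject H₀: no

Exact binomial: n=33, k=7, p₀=3/5=0.6000
P(X≥7) from Σ C(n,i)·p₀^i·(1−p₀)^(n−i)
p-value (one-sided, H₁ greater) = 1.00000
At α=0.05: p ≥ α → fail to reject H₀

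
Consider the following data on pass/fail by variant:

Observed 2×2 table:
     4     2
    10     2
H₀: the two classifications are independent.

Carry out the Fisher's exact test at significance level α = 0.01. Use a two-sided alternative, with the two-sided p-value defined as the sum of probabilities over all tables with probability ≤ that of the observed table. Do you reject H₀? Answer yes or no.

Margins: r₁=6, r₂=12, c₁=14, c₂=4, n=18
p_obs = C(6,4)·C(12,10)/C(18,14); sum pmf over tables with pmf ≤ p_obs
p-value (two-sided) = 0.56863
At α=0.01: p ≥ α → fail to reject H₀

reject H₀: no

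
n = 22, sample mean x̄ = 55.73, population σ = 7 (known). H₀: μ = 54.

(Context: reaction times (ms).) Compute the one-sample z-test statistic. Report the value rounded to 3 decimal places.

SE = σ/√n = 7/√22 = 1.4924
z = (x̄−μ₀)/SE = (55.73−54)/1.4924 = 1.1592

test statistic = 1.159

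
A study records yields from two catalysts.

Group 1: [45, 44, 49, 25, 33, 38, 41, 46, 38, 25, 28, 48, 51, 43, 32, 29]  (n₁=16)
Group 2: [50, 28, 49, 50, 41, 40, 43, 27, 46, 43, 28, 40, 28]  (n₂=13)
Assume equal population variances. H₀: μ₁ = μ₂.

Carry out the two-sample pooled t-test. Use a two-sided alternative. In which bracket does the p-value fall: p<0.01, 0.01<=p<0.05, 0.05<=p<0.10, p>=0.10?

p-value bracket: p>=0.10

x̄₁=38.438, s₁=8.756, n₁=16
x̄₂=39.462, s₂=8.819, n₂=13
s_p² = [15·8.756² + 12·8.819²]/27 = 77.1544
SE = √(s_p²·(1/16+1/13)) = 3.2798
t = (38.438−39.462)/3.2798 = -0.3122
df = 27
p-value (two-sided) = 0.75727
→ bracket: p>=0.10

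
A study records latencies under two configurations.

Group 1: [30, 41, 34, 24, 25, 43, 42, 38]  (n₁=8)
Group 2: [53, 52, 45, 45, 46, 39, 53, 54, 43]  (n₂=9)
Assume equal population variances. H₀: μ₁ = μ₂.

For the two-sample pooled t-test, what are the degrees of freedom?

degrees of freedom = 15

df = n₁ + n₂ − 2 = 8 + 9 − 2 = 15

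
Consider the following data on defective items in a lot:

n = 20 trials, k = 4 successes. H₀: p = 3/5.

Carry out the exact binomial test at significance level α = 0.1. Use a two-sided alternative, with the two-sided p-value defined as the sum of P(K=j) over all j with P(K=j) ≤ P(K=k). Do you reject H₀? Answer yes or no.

Exact binomial: n=20, k=4, p₀=3/5=0.6000
P(X=j) = C(n,j)·p₀^j·(1−p₀)^(n−j); p = Σ P(X=j) over j with P(X=j) ≤ P(X=4)
p-value (two-sided) = 0.00035
At α=0.1: p < α → reject H₀

reject H₀: yes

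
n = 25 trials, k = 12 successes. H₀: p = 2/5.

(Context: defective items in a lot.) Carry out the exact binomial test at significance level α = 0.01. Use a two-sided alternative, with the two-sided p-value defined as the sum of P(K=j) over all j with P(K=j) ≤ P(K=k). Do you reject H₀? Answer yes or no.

Exact binomial: n=25, k=12, p₀=2/5=0.4000
P(X=j) = C(n,j)·p₀^j·(1−p₀)^(n−j); p = Σ P(X=j) over j with P(X=j) ≤ P(X=12)
p-value (two-sided) = 0.42127
At α=0.01: p ≥ α → fail to reject H₀

reject H₀: no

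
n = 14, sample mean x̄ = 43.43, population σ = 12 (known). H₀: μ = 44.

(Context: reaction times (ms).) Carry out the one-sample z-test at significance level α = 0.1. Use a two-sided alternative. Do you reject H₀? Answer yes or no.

reject H₀: no

SE = σ/√n = 12/√14 = 3.2071
z = (x̄−μ₀)/SE = (43.43−44)/3.2071 = -0.1777
p-value (two-sided) = 0.85894
At α=0.1: p ≥ α → fail to reject H₀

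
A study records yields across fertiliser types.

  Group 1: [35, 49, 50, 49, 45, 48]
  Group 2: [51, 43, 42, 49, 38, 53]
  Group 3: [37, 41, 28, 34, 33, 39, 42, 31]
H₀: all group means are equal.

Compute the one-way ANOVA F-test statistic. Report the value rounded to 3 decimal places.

test statistic = 8.716

Group means [46.00, 46.00, 35.62], grand mean 41.850
SSB = Σnᵢ(x̄ᵢ−x̄)² = 516.675; SSW = ΣΣ(x−x̄ᵢ)² = 503.875
MSB = 516.675/2 = 258.3375; MSW = 503.875/17 = 29.6397
F = MSB/MSW = 8.7159
df = (2, 17)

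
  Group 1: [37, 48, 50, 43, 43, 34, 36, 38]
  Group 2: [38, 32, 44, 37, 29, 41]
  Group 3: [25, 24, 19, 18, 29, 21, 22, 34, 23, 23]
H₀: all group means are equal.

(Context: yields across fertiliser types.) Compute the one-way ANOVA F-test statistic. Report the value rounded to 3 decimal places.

test statistic = 25.874

Group means [41.12, 36.83, 23.80], grand mean 32.833
SSB = Σnᵢ(x̄ᵢ−x̄)² = 1462.025; SSW = ΣΣ(x−x̄ᵢ)² = 593.308
MSB = 1462.025/2 = 731.0125; MSW = 593.308/21 = 28.2528
F = MSB/MSW = 25.8740
df = (2, 21)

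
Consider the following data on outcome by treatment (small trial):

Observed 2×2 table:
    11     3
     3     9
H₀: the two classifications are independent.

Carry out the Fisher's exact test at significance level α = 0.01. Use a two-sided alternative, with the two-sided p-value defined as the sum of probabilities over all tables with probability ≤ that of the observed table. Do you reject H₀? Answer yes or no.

reject H₀: no

Margins: r₁=14, r₂=12, c₁=14, c₂=12, n=26
p_obs = C(14,11)·C(12,3)/C(26,14); sum pmf over tables with pmf ≤ p_obs
p-value (two-sided) = 0.01623
At α=0.01: p ≥ α → fail to reject H₀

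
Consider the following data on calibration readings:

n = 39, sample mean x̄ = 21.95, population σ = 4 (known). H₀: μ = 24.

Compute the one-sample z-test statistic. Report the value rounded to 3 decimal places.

SE = σ/√n = 4/√39 = 0.6405
z = (x̄−μ₀)/SE = (21.95−24)/0.6405 = -3.2006

test statistic = -3.201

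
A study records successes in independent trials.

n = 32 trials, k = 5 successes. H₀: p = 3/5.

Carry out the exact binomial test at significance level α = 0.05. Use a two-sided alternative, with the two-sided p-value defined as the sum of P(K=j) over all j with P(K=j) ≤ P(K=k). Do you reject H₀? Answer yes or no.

reject H₀: yes

Exact binomial: n=32, k=5, p₀=3/5=0.6000
P(X=j) = C(n,j)·p₀^j·(1−p₀)^(n−j); p = Σ P(X=j) over j with P(X=j) ≤ P(X=5)
p-value (two-sided) = 0.00000
At α=0.05: p < α → reject H₀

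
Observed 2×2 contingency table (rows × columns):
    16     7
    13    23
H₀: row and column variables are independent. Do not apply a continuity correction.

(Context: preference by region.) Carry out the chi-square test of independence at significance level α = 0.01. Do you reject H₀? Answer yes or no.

reject H₀: no

Row totals [23, 36], col totals [29, 30], n=59
χ² = (16−11.31)²/11.31 + (7−11.69)²/11.69 + (13−17.69)²/17.69 + (23−18.31)²/18.31 = 6.2844
df = 1
p-value (upper-tail) = 0.01218
At α=0.01: p ≥ α → fail to reject H₀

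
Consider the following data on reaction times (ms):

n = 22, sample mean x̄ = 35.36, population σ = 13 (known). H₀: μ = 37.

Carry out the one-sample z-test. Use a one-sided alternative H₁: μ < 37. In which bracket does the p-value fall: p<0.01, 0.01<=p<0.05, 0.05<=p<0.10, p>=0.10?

p-value bracket: p>=0.10

SE = σ/√n = 13/√22 = 2.7716
z = (x̄−μ₀)/SE = (35.36−37)/2.7716 = -0.5917
p-value (one-sided, H₁ less) = 0.27702
→ bracket: p>=0.10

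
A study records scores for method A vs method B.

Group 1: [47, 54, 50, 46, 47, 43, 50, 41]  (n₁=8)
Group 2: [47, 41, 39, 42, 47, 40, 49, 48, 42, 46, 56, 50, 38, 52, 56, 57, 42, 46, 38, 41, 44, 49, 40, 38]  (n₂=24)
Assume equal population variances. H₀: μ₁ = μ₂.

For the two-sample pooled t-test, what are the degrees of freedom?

df = n₁ + n₂ − 2 = 8 + 24 − 2 = 30

degrees of freedom = 30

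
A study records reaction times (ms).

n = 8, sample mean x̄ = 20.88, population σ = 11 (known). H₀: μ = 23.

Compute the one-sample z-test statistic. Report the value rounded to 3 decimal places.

test statistic = -0.545

SE = σ/√n = 11/√8 = 3.8891
z = (x̄−μ₀)/SE = (20.88−23)/3.8891 = -0.5451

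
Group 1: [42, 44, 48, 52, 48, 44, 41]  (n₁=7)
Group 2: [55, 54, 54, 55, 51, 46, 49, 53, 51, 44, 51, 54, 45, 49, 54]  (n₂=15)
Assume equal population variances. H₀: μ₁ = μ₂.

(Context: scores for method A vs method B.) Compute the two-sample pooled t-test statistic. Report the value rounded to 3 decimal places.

x̄₁=45.571, s₁=3.910, n₁=7
x̄₂=51.000, s₂=3.684, n₂=15
s_p² = [6·3.910² + 14·3.684²]/20 = 14.0857
SE = √(s_p²·(1/7+1/15)) = 1.7179
t = (45.571−51.000)/1.7179 = -3.1599
df = 20

test statistic = -3.160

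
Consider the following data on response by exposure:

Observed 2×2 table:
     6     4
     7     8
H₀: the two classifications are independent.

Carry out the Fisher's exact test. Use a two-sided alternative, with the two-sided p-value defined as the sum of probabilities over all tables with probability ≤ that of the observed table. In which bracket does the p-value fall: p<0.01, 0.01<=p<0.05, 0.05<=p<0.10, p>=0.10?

p-value bracket: p>=0.10

Margins: r₁=10, r₂=15, c₁=13, c₂=12, n=25
p_obs = C(10,6)·C(15,7)/C(25,13); sum pmf over tables with pmf ≤ p_obs
p-value (two-sided) = 0.68817
→ bracket: p>=0.10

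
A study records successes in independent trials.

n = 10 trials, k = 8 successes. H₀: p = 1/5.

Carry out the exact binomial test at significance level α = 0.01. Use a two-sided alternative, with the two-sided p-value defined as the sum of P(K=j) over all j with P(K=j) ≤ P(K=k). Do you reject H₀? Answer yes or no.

reject H₀: yes

Exact binomial: n=10, k=8, p₀=1/5=0.2000
P(X=j) = C(n,j)·p₀^j·(1−p₀)^(n−j); p = Σ P(X=j) over j with P(X=j) ≤ P(X=8)
p-value (two-sided) = 0.00008
At α=0.01: p < α → reject H₀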